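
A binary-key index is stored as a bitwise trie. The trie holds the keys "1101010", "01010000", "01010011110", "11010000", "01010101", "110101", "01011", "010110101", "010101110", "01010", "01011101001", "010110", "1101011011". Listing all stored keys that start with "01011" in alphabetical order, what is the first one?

01011

Words with prefix "01011", in lexicographic order: "01011", "010110", "010110101", "01011101001"
Position 1: 01011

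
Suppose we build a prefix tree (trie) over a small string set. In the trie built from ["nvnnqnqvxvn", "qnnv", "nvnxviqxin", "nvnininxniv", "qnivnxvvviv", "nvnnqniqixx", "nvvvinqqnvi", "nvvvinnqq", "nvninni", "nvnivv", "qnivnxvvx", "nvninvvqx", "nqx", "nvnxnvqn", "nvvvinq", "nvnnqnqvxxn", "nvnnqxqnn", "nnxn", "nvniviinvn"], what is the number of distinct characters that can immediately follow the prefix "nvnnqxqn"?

Walk "nvnnqxqn" from the root, arriving at one node.
Distinct next characters after "nvnnqxqn": n.
That node has 1 child edge.

1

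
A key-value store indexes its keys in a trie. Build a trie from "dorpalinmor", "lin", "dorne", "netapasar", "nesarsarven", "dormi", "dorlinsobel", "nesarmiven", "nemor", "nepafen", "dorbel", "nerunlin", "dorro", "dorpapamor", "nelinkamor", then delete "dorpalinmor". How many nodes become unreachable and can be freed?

6

A node on "dorpalinmor"'s path can go only if nothing else ends at it or branches off below it.
The suffix "linmor" (6 nodes) is used only by "dorpalinmor"; the node for "dorpa" still has the child "p", so pruning stops there.
Nodes removed: 6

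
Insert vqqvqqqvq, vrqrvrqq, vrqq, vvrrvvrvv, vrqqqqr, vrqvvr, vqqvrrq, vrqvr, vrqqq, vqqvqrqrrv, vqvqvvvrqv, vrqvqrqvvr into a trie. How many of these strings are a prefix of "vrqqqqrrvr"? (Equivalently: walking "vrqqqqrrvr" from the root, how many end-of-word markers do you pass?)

3

Walk "vrqqqqrrvr" from the root; an end-of-word marker is hit whenever a stored word is a prefix of "vrqqqqrrvr".
Prefixes of the query that are stored words: "vrqq", "vrqqq", "vrqqqqr"
Count: 3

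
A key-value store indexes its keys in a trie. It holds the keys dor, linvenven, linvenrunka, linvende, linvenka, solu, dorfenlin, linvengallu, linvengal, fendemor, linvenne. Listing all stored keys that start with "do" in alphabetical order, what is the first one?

dor

Words with prefix "do", in lexicographic order: "dor", "dorfenlin"
The 1st is dor.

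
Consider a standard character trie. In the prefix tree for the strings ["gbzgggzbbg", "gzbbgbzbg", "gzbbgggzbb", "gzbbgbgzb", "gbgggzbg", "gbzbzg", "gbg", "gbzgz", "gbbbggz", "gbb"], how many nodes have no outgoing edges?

Leaves are exactly the stored words that no other stored word extends.
Those words: "gbbbggz", "gbgggzbg", "gbzbzg", "gbzgggzbbg", "gbzgz", "gzbbgbgzb", "gzbbgbzbg", "gzbbgggzbb"
Leaf count: 8

8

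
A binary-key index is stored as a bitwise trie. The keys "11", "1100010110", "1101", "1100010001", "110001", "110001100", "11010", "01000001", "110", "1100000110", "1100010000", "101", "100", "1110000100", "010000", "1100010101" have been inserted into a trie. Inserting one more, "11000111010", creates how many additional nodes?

4

Walking "11000111010" from the root, the first 7 characters ("1100011") follow existing edges; "1" is the first miss.
New nodes needed: |"11000111010"| − 7 = 11 − 7 = 4.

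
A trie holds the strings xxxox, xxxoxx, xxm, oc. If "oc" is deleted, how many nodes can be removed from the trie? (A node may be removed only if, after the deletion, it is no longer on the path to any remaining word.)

2

Walk "oc" from the leaf back toward the root, removing each node that no remaining word uses.
No other word shares any prefix with "oc", so all 2 of its nodes go.
Nodes removed: 2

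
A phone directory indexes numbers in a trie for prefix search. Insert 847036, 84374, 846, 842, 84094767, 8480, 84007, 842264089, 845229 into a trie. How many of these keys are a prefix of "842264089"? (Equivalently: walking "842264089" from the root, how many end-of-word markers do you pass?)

Check each prefix of "842264089" against the stored set — each match is an end-marker on the path.
Prefixes of the query that are stored words: "842", "842264089"
Count: 2

2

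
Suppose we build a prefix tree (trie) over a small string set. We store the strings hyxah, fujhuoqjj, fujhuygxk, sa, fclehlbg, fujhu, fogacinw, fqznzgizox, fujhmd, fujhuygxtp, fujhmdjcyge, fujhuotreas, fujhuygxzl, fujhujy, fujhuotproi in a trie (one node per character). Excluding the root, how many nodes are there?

65

Insert word by word; a character creates a node only if that edge doesn't already exist:
  "hyxah" → 5 new (h, y, x, a, h)
  "fujhuoqjj" → 9 new (f, u, j, h, u, o, q, j, j)
  "fujhuygxk" → prefix "fujhu" already present; 4 new (y, g, x, k)
  "sa" → 2 new (s, a)
  "fclehlbg" → prefix "f" already present; 7 new (c, l, e, h, l, b, g)
  "fujhu" → prefix "fujhu" already present; 0 new (none)
  "fogacinw" → prefix "f" already present; 7 new (o, g, a, c, i, n, w)
  "fqznzgizox" → prefix "f" already present; 9 new (q, z, n, z, g, i, z, o, x)
  "fujhmd" → prefix "fujh" already present; 2 new (m, d)
  "fujhuygxtp" → prefix "fujhuygx" already present; 2 new (t, p)
  "fujhmdjcyge" → prefix "fujhmd" already present; 5 new (j, c, y, g, e)
  "fujhuotreas" → prefix "fujhuo" already present; 5 new (t, r, e, a, s)
  "fujhuygxzl" → prefix "fujhuygx" already present; 2 new (z, l)
  "fujhujy" → prefix "fujhu" already present; 2 new (j, y)
  "fujhuotproi" → prefix "fujhuot" already present; 4 new (p, r, o, i)
Total nodes = 5 + 9 + 4 + 2 + 7 + 0 + 7 + 9 + 2 + 2 + 5 + 5 + 2 + 2 + 4 = 65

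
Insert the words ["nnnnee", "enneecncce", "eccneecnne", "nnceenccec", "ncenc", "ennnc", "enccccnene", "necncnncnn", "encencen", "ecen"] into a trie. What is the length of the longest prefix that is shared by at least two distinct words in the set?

3

The deepest shared node is where two words last agree before diverging.
"enccccnene" and "encencen" agree on "enc" (3 characters) before diverging; nothing deeper is shared.
Longest shared-prefix length: 3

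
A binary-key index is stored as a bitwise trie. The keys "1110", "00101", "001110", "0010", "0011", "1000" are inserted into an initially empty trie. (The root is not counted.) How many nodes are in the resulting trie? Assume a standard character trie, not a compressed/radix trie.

Trace insertions, counting only characters that open a new branch:
  "1110" → 4 new (1, 1, 1, 0)
  "00101" → 5 new (0, 0, 1, 0, 1)
  "001110" → prefix "001" already present; 3 new (1, 1, 0)
  "0010" → prefix "0010" already present; 0 new (none)
  "0011" → prefix "0011" already present; 0 new (none)
  "1000" → prefix "1" already present; 3 new (0, 0, 0)
Total nodes = 4 + 5 + 3 + 0 + 0 + 3 = 15

15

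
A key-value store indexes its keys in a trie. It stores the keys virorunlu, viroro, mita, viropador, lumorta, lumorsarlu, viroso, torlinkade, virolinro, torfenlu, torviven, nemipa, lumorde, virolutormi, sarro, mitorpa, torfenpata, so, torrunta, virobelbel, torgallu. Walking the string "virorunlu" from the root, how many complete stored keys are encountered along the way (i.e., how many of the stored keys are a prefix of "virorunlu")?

1

Walk "virorunlu" from the root; an end-of-word marker is hit whenever a stored word is a prefix of "virorunlu".
Prefixes of the query that are stored words: "virorunlu"
Count: 1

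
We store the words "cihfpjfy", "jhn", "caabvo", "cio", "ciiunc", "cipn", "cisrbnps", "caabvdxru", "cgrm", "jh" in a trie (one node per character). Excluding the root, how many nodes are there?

Trie structure (* marks end of a word):
(root)
├─ c
│  ├─ a
│  │  └─ a
│  │     └─ b
│  │        └─ v
│  │           ├─ d
│  │           │  └─ x
│  │           │     └─ r
│  │           │        └─ u *
│  │           └─ o *
│  ├─ g
│  │  └─ r
│  │     └─ m *
│  └─ i
│     ├─ h
│     │  └─ f
│     │     └─ p
│     │        └─ j
│     │           └─ f
│     │              └─ y *
│     ├─ i
│     │  └─ u
│     │     └─ n
│     │        └─ c *
│     ├─ o *
│     ├─ p
│     │  └─ n *
│     └─ s
│        └─ r
│           └─ b
│              └─ n
│                 └─ p
│                    └─ s *
└─ j
   └─ h *
      └─ n *
Counting every labelled node above: 36.

36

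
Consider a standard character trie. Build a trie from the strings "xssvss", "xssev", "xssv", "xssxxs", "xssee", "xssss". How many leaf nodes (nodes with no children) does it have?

5

Leaves are exactly the stored words that no other stored word extends.
Those words: "xssee", "xssev", "xssss", "xssvss", "xssxxs"
Leaf count: 5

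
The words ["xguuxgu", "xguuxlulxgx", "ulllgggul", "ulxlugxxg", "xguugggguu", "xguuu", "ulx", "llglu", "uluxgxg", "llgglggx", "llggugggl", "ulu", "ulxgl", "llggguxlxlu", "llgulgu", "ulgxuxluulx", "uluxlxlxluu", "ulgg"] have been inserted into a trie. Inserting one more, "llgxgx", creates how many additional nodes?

"llg" is already a path in the trie; the remaining "xgx" must be added.
So 6 − 3 = 3 new nodes.

3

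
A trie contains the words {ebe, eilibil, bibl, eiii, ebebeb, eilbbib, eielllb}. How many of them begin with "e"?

Traverse to the node for "e", then collect every word in that subtree.
Matches: "ebe", "ebebeb", "eielllb", "eiii", "eilbbib", "eilibil"
Count: 6

6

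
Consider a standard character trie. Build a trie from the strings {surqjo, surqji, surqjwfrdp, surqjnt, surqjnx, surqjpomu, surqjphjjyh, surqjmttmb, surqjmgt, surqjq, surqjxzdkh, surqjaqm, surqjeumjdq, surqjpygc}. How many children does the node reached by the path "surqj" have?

Walk "surqj" from the root, arriving at one node.
Characters that immediately follow "surqj" among the stored strings: {a, e, i, m, n, o, p, q, w, x}.
That node has 10 child edges.

10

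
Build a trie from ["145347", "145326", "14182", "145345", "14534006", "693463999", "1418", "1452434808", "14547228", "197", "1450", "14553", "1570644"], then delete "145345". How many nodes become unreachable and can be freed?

1

A node on "145345"'s path can go only if nothing else ends at it or branches off below it.
The suffix "5" (1 node) is used only by "145345"; the node for "14534" still has the child "7", so pruning stops there.
Nodes removed: 1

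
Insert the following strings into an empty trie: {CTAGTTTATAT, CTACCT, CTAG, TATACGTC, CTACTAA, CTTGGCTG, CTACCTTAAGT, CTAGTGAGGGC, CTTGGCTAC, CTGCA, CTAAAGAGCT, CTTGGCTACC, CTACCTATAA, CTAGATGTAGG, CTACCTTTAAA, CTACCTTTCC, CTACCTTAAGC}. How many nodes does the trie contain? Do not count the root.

For each word, the new-node count is its length minus the longest prefix already in the trie:
  "CTAGTTTATAT" → 11 new (C, T, A, G, T, T, T, A, T, A, T)
  "CTACCT" → prefix "CTA" already present; 3 new (C, C, T)
  "CTAG" → prefix "CTAG" already present; 0 new (none)
  "TATACGTC" → 8 new (T, A, T, A, C, G, T, C)
  "CTACTAA" → prefix "CTAC" already present; 3 new (T, A, A)
  "CTTGGCTG" → prefix "CT" already present; 6 new (T, G, G, C, T, G)
  "CTACCTTAAGT" → prefix "CTACCT" already present; 5 new (T, A, A, G, T)
  "CTAGTGAGGGC" → prefix "CTAGT" already present; 6 new (G, A, G, G, G, C)
  "CTTGGCTAC" → prefix "CTTGGCT" already present; 2 new (A, C)
  "CTGCA" → prefix "CT" already present; 3 new (G, C, A)
  "CTAAAGAGCT" → prefix "CTA" already present; 7 new (A, A, G, A, G, C, T)
  "CTTGGCTACC" → prefix "CTTGGCTAC" already present; 1 new (C)
  "CTACCTATAA" → prefix "CTACCT" already present; 4 new (A, T, A, A)
  "CTAGATGTAGG" → prefix "CTAG" already present; 7 new (A, T, G, T, A, G, G)
  "CTACCTTTAAA" → prefix "CTACCTT" already present; 4 new (T, A, A, A)
  "CTACCTTTCC" → prefix "CTACCTTT" already present; 2 new (C, C)
  "CTACCTTAAGC" → prefix "CTACCTTAAG" already present; 1 new (C)
Total nodes = 11 + 3 + 0 + 8 + 3 + 6 + 5 + 6 + 2 + 3 + 7 + 1 + 4 + 7 + 4 + 2 + 1 = 73

73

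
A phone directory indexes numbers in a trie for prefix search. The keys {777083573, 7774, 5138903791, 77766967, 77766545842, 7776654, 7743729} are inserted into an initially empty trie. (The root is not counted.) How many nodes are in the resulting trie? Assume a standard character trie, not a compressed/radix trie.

Trace insertions, counting only characters that open a new branch:
  "777083573" → 9 new (7, 7, 7, 0, 8, 3, 5, 7, 3)
  "7774" → prefix "777" already present; 1 new (4)
  "5138903791" → 10 new (5, 1, 3, 8, 9, 0, 3, 7, 9, 1)
  "77766967" → prefix "777" already present; 5 new (6, 6, 9, 6, 7)
  "77766545842" → prefix "77766" already present; 6 new (5, 4, 5, 8, 4, 2)
  "7776654" → prefix "7776654" already present; 0 new (none)
  "7743729" → prefix "77" already present; 5 new (4, 3, 7, 2, 9)
Total nodes = 9 + 1 + 10 + 5 + 6 + 0 + 5 = 36

36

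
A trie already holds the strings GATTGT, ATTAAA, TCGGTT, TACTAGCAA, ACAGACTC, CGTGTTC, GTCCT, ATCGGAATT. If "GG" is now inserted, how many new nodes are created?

Walking "GG" from the root, the first 1 characters ("G") follow existing edges; "G" is the first miss.
So 2 − 1 = 1 new nodes.

1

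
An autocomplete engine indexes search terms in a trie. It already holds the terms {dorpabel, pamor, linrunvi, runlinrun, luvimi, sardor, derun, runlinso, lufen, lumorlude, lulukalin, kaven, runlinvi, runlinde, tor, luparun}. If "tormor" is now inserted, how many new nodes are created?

3

Walking "tormor" from the root, the first 3 characters ("tor") follow existing edges; "m" is the first miss.
New nodes needed: |"tormor"| − 3 = 6 − 3 = 3.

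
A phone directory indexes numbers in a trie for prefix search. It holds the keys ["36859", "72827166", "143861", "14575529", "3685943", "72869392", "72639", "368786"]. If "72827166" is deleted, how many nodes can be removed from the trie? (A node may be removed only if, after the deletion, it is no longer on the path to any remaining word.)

Walk "72827166" from the leaf back toward the root, removing each node that no remaining word uses.
The suffix "27166" (5 nodes) is used only by "72827166"; the node for "728" still has the child "6", so pruning stops there.
Nodes removed: 5

5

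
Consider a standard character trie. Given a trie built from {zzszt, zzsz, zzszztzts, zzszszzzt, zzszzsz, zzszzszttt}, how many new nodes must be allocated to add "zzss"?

1

Walking "zzss" from the root, the first 3 characters ("zzs") follow existing edges; "s" is the first miss.
New nodes needed: |"zzss"| − 3 = 4 − 3 = 1.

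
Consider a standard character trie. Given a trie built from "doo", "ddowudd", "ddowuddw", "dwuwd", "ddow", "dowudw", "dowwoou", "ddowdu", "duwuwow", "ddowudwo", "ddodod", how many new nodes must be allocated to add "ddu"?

1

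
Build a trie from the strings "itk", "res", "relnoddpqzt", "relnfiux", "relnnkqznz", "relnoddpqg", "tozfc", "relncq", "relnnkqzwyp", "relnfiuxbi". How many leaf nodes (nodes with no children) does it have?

A leaf is a node with no children — equivalently, the end of a word that is not a proper prefix of any other stored word.
Those words: "itk", "relncq", "relnfiuxbi", "relnnkqznz", "relnnkqzwyp", "relnoddpqg", "relnoddpqzt", "res", "tozfc"
Leaf count: 9

9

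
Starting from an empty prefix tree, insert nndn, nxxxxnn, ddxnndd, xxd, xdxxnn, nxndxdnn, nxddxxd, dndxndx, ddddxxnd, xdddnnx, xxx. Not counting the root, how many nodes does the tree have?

For each word, the new-node count is its length minus the longest prefix already in the trie:
  "nndn" → 4 new (n, n, d, n)
  "nxxxxnn" → prefix "n" already present; 6 new (x, x, x, x, n, n)
  "ddxnndd" → 7 new (d, d, x, n, n, d, d)
  "xxd" → 3 new (x, x, d)
  "xdxxnn" → prefix "x" already present; 5 new (d, x, x, n, n)
  "nxndxdnn" → prefix "nx" already present; 6 new (n, d, x, d, n, n)
  "nxddxxd" → prefix "nx" already present; 5 new (d, d, x, x, d)
  "dndxndx" → prefix "d" already present; 6 new (n, d, x, n, d, x)
  "ddddxxnd" → prefix "dd" already present; 6 new (d, d, x, x, n, d)
  "xdddnnx" → prefix "xd" already present; 5 new (d, d, n, n, x)
  "xxx" → prefix "xx" already present; 1 new (x)
Total nodes = 4 + 6 + 7 + 3 + 5 + 6 + 5 + 6 + 6 + 5 + 1 = 54

54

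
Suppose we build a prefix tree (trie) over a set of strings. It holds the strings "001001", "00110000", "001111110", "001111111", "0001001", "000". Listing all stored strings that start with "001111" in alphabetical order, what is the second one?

Words with prefix "001111", in lexicographic order: "001111110", "001111111"
The 2nd is 001111111.

001111111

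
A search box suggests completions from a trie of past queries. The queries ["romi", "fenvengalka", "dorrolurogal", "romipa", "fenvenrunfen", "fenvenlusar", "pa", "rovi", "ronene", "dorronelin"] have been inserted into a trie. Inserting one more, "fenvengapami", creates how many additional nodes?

The longest prefix of "fenvengapami" already in the trie is "fenvenga" (length 8).
Each of the 4 remaining characters creates one node.

4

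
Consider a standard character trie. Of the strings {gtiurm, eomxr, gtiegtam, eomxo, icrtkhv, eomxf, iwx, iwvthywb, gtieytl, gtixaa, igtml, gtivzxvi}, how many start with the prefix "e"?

3

Filter for entries beginning with "e":
Words under "e": eomxf, eomxo, eomxr
Count: 3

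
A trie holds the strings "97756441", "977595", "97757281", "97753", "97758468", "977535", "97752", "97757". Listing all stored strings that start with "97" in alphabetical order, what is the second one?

Filter for "97…" and sort: "97752", "97753", "977535", "97756441", "97757", "97757281", "97758468", "977595"
The 2nd is 97753.

97753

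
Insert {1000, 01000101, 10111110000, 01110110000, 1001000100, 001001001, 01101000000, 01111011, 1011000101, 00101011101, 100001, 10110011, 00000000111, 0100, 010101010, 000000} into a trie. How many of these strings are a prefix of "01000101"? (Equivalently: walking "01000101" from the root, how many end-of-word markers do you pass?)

Check each prefix of "01000101" against the stored set — each match is an end-marker on the path.
Prefixes of the query that are stored words: "0100", "01000101"
Count: 2

2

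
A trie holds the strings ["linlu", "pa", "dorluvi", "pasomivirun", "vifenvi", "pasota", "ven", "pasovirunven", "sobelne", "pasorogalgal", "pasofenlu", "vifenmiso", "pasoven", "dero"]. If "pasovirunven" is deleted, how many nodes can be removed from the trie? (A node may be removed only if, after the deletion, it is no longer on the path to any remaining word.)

7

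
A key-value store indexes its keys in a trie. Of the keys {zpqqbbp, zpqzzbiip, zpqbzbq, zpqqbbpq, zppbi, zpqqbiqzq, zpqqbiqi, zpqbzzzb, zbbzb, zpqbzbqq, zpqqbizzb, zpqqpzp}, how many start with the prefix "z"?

Filter for entries beginning with "z":
Matches: "zbbzb", "zppbi", "zpqbzbq", "zpqbzbqq", "zpqbzzzb", "zpqqbbp", "zpqqbbpq", "zpqqbiqi", "zpqqbiqzq", "zpqqbizzb", "zpqqpzp", "zpqzzbiip"
Count: 12

12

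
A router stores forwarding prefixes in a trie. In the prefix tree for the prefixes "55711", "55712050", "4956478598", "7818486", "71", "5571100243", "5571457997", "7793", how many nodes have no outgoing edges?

Leaves are exactly the stored words that no other stored word extends.
Those words: "4956478598", "5571100243", "55712050", "5571457997", "71", "7793", "7818486"
Leaf count: 7

7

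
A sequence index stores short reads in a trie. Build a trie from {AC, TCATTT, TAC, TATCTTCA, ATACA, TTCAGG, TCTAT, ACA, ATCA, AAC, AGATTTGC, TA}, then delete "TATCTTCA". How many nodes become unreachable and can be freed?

6

After clearing the end-marker at "TATCTTCA", prune upward until reaching a node still needed by another word.
The suffix "TCTTCA" (6 nodes) is used only by "TATCTTCA"; the node for "TA" still has the child "C", so pruning stops there.
Nodes removed: 6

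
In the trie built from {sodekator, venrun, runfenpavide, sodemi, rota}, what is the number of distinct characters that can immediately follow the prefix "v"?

1

Follow the path "v" to its node, then look at its outgoing edges.
Characters that immediately follow "v" among the stored strings: {e}.
That node has 1 child edge.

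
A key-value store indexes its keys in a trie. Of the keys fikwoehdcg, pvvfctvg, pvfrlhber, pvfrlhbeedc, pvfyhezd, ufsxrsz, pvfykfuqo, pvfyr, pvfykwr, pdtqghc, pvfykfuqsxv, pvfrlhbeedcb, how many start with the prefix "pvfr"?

3

Traverse to the node for "pvfr", then collect every word in that subtree.
Words under "pvfr": pvfrlhbeedc, pvfrlhbeedcb, pvfrlhber
Count: 3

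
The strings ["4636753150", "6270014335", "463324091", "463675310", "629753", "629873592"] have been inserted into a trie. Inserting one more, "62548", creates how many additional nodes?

3

The longest prefix of "62548" already in the trie is "62" (length 2).
New nodes needed: |"62548"| − 2 = 5 − 2 = 3.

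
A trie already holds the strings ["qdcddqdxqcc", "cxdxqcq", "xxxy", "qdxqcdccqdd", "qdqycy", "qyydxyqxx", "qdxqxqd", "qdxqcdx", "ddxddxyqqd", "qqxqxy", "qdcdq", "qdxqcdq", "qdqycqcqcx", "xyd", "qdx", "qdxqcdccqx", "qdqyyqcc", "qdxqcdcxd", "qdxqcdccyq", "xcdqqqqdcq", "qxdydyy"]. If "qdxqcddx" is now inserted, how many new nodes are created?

2

"qdxqcd" is already a path in the trie; the remaining "dx" must be added.
So 8 − 6 = 2 new nodes.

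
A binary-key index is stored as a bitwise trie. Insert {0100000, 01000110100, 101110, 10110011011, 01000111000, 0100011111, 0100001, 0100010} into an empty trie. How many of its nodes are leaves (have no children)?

A leaf is a node with no children — equivalently, the end of a word that is not a proper prefix of any other stored word.
Those words: "0100000", "0100001", "0100010", "01000110100", "01000111000", "0100011111", "10110011011", "101110"
Leaf count: 8

8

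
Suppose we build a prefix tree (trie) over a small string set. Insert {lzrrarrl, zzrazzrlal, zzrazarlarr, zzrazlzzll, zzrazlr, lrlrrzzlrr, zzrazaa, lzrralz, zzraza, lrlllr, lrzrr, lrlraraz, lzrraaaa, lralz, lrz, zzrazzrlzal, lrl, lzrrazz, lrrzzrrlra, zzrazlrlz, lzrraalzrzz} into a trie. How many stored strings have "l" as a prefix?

13

Filter for entries beginning with "l":
Matches: "lralz", "lrl", "lrlllr", "lrlraraz", "lrlrrzzlrr", "lrrzzrrlra", "lrz", "lrzrr", "lzrraaaa", "lzrraalzrzz", "lzrralz", "lzrrarrl", "lzrrazz"
Count: 13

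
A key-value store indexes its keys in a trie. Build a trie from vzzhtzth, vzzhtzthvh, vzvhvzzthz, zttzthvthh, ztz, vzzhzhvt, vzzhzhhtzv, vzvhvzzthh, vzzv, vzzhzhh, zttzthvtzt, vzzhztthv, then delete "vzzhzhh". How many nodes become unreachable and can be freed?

0

Walk "vzzhzhh" from the leaf back toward the root, removing each node that no remaining word uses.
Every node on "vzzhzhh" is still needed (e.g. by "vzzhzhhtzv"), so nothing is freed.
Nodes removed: 0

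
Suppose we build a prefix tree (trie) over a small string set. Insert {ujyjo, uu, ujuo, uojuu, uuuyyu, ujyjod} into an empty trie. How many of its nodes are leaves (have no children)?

Leaves are exactly the stored words that no other stored word extends.
Those words: "ujuo", "ujyjod", "uojuu", "uuuyyu"
Leaf count: 4

4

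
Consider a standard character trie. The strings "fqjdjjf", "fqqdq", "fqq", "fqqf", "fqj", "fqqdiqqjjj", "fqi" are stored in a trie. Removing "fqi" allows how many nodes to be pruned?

Walk "fqi" from the leaf back toward the root, removing each node that no remaining word uses.
The suffix "i" (1 node) is used only by "fqi"; the node for "fq" still has the child "j", so pruning stops there.
Nodes removed: 1

1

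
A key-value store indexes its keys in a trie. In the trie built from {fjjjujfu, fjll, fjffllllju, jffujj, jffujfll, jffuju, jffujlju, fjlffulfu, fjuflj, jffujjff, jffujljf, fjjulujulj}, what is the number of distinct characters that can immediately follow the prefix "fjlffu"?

The children of the "fjlffu" node are the distinct next characters among strings starting with "fjlffu".
Characters that immediately follow "fjlffu" among the stored strings: {l}.
That node has 1 child edge.

1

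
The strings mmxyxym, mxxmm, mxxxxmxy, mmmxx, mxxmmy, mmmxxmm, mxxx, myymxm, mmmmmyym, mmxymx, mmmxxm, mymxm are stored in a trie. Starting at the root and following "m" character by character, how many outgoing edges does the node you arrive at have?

3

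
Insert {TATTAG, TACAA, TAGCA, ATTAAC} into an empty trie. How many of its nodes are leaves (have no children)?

4

A leaf is a node with no children — equivalently, the end of a word that is not a proper prefix of any other stored word.
Those words: "ATTAAC", "TACAA", "TAGCA", "TATTAG"
Leaf count: 4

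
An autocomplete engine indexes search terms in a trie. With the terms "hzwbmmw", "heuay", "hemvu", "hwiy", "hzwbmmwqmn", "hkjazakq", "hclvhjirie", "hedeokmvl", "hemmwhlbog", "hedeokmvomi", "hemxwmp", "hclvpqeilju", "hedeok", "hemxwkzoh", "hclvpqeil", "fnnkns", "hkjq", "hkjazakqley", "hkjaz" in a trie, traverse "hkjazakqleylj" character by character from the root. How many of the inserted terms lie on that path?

Check each prefix of "hkjazakqleylj" against the stored set — each match is an end-marker on the path.
Prefixes of the query that are stored words: "hkjaz", "hkjazakq", "hkjazakqley"
Count: 3

3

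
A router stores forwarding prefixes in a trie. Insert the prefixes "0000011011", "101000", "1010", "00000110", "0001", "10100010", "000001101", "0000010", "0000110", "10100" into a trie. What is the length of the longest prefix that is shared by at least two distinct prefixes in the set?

9

Equivalently: take the maximum, over all pairs, of their longest common prefix length.
e.g. "000001101" and "0000011011" share the prefix "000001101" of length 9; no pair shares a longer one.
Longest shared-prefix length: 9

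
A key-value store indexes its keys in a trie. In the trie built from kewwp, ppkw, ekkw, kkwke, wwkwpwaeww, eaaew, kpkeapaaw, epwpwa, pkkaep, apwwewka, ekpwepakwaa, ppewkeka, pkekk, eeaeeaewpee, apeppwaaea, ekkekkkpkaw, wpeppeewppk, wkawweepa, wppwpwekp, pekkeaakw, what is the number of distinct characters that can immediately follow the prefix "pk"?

2

Walk "pk" from the root, arriving at one node.
Distinct next characters after "pk": e, k.
That node has 2 child edges.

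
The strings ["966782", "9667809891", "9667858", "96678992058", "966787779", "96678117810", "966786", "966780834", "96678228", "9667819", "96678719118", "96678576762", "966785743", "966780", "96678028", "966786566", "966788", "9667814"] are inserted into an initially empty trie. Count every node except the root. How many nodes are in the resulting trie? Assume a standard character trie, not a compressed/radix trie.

55

For each word, the new-node count is its length minus the longest prefix already in the trie:
  "966782" → 6 new (9, 6, 6, 7, 8, 2)
  "9667809891" → prefix "96678" already present; 5 new (0, 9, 8, 9, 1)
  "9667858" → prefix "96678" already present; 2 new (5, 8)
  "96678992058" → prefix "96678" already present; 6 new (9, 9, 2, 0, 5, 8)
  "966787779" → prefix "96678" already present; 4 new (7, 7, 7, 9)
  "96678117810" → prefix "96678" already present; 6 new (1, 1, 7, 8, 1, 0)
  "966786" → prefix "96678" already present; 1 new (6)
  "966780834" → prefix "966780" already present; 3 new (8, 3, 4)
  "96678228" → prefix "966782" already present; 2 new (2, 8)
  "9667819" → prefix "966781" already present; 1 new (9)
  "96678719118" → prefix "966787" already present; 5 new (1, 9, 1, 1, 8)
  "96678576762" → prefix "966785" already present; 5 new (7, 6, 7, 6, 2)
  "966785743" → prefix "9667857" already present; 2 new (4, 3)
  "966780" → prefix "966780" already present; 0 new (none)
  "96678028" → prefix "966780" already present; 2 new (2, 8)
  "966786566" → prefix "966786" already present; 3 new (5, 6, 6)
  "966788" → prefix "96678" already present; 1 new (8)
  "9667814" → prefix "966781" already present; 1 new (4)
Total nodes = 6 + 5 + 2 + 6 + 4 + 6 + 1 + 3 + 2 + 1 + 5 + 5 + 2 + 0 + 2 + 3 + 1 + 1 = 55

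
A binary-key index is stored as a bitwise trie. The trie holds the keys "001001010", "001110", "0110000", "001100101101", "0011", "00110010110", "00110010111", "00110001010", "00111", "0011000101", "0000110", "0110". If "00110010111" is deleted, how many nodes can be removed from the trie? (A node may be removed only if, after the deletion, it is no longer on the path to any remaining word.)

A node on "00110010111"'s path can go only if nothing else ends at it or branches off below it.
The suffix "1" (1 node) is used only by "00110010111"; the node for "0011001011" still has the child "0", so pruning stops there.
Nodes removed: 1

1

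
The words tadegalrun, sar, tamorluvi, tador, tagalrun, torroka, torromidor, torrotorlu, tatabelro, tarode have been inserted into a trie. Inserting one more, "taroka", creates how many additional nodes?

2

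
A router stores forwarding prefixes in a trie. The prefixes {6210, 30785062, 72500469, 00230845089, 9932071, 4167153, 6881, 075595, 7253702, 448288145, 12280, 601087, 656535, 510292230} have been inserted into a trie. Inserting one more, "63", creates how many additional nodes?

1

The longest prefix of "63" already in the trie is "6" (length 1).
Each of the 1 remaining characters creates one node.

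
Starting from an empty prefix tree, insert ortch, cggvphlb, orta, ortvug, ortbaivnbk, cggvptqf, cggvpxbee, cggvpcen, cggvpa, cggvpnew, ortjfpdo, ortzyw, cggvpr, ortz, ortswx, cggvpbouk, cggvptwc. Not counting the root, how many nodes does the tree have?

Insert word by word; a character creates a node only if that edge doesn't already exist:
  "ortch" → 5 new (o, r, t, c, h)
  "cggvphlb" → 8 new (c, g, g, v, p, h, l, b)
  "orta" → prefix "ort" already present; 1 new (a)
  "ortvug" → prefix "ort" already present; 3 new (v, u, g)
  "ortbaivnbk" → prefix "ort" already present; 7 new (b, a, i, v, n, b, k)
  "cggvptqf" → prefix "cggvp" already present; 3 new (t, q, f)
  "cggvpxbee" → prefix "cggvp" already present; 4 new (x, b, e, e)
  "cggvpcen" → prefix "cggvp" already present; 3 new (c, e, n)
  "cggvpa" → prefix "cggvp" already present; 1 new (a)
  "cggvpnew" → prefix "cggvp" already present; 3 new (n, e, w)
  "ortjfpdo" → prefix "ort" already present; 5 new (j, f, p, d, o)
  "ortzyw" → prefix "ort" already present; 3 new (z, y, w)
  "cggvpr" → prefix "cggvp" already present; 1 new (r)
  "ortz" → prefix "ortz" already present; 0 new (none)
  "ortswx" → prefix "ort" already present; 3 new (s, w, x)
  "cggvpbouk" → prefix "cggvp" already present; 4 new (b, o, u, k)
  "cggvptwc" → prefix "cggvpt" already present; 2 new (w, c)
Total nodes = 5 + 8 + 1 + 3 + 7 + 3 + 4 + 3 + 1 + 3 + 5 + 3 + 1 + 0 + 3 + 4 + 2 = 56

56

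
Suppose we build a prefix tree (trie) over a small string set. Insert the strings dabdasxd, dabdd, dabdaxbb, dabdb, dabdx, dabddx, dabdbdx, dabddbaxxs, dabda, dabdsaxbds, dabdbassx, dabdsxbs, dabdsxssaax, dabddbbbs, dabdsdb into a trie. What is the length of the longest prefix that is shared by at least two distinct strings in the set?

6

Look for the deepest trie node that still has at least two words in its subtree.
"dabddbaxxs" and "dabddbbbs" agree on "dabddb" (6 characters) before diverging; nothing deeper is shared.
Longest shared-prefix length: 6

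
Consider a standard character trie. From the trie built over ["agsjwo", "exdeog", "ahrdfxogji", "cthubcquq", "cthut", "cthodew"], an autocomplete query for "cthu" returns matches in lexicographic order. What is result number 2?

cthut

DFS of the "cthu" subtree visits, in order: "cthubcquq", "cthut"
The 2nd is cthut.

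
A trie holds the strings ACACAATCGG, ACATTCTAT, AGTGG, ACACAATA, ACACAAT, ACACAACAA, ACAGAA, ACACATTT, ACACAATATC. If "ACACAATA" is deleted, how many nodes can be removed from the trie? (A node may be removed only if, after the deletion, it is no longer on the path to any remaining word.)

A node on "ACACAATA"'s path can go only if nothing else ends at it or branches off below it.
Every node on "ACACAATA" is still needed (e.g. by "ACACAATATC"), so nothing is freed.
Nodes removed: 0

0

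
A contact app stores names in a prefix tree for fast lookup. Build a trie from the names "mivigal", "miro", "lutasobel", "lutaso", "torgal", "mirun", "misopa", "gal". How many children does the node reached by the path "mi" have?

The children of the "mi" node are the distinct next characters among strings starting with "mi".
Distinct next characters after "mi": r, s, v.
That node has 3 child edges.

3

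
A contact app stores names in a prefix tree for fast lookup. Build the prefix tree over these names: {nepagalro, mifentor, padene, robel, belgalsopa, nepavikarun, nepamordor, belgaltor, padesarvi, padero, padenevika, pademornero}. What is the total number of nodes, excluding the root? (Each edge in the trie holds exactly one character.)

72

Trace insertions, counting only characters that open a new branch:
  "nepagalro" → 9 new (n, e, p, a, g, a, l, r, o)
  "mifentor" → 8 new (m, i, f, e, n, t, o, r)
  "padene" → 6 new (p, a, d, e, n, e)
  "robel" → 5 new (r, o, b, e, l)
  "belgalsopa" → 10 new (b, e, l, g, a, l, s, o, p, a)
  "nepavikarun" → prefix "nepa" already present; 7 new (v, i, k, a, r, u, n)
  "nepamordor" → prefix "nepa" already present; 6 new (m, o, r, d, o, r)
  "belgaltor" → prefix "belgal" already present; 3 new (t, o, r)
  "padesarvi" → prefix "pade" already present; 5 new (s, a, r, v, i)
  "padero" → prefix "pade" already present; 2 new (r, o)
  "padenevika" → prefix "padene" already present; 4 new (v, i, k, a)
  "pademornero" → prefix "pade" already present; 7 new (m, o, r, n, e, r, o)
Total nodes = 9 + 8 + 6 + 5 + 10 + 7 + 6 + 3 + 5 + 2 + 4 + 7 = 72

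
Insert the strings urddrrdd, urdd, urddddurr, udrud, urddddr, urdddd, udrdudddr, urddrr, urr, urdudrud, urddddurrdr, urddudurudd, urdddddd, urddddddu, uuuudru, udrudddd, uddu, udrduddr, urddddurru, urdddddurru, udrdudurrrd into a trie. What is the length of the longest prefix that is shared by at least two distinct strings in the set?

The deepest shared node is where two words last agree before diverging.
e.g. "urddddurr" and "urddddurrdr" share the prefix "urddddurr" of length 9; no pair shares a longer one.
Longest shared-prefix length: 9

9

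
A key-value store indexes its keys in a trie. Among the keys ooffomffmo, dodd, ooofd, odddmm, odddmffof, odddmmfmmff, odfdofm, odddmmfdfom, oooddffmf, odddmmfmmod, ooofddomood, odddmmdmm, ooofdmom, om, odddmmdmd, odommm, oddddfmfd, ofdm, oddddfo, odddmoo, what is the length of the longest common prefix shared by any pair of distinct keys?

9

Look for the deepest trie node that still has at least two words in its subtree.
"odddmmfmmff" and "odddmmfmmod" agree on "odddmmfmm" (9 characters) before diverging; nothing deeper is shared.
Longest shared-prefix length: 9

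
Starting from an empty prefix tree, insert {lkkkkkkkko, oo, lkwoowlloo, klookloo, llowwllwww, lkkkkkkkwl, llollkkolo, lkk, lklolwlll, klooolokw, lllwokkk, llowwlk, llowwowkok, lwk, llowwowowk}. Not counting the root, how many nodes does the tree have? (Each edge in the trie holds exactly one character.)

75

Count nodes per top-level branch (shared prefixes stored once):
  'k'-branch (klookloo, klooolokw): 13 nodes
  'l'-branch (lkk, lkkkkkkkko, lkkkkkkkwl, lklolwlll, lkwoowlloo, lllwokkk, llollkkolo, llowwlk, llowwllwww, llowwowkok, llowwowowk, lwk): 60 nodes
  'o'-branch (oo): 2 nodes
Sum: 75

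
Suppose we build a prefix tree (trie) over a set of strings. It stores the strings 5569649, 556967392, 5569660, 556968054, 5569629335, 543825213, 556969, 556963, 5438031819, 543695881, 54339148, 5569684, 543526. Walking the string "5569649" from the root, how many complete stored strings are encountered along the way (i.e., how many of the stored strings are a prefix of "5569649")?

Check each prefix of "5569649" against the stored set — each match is an end-marker on the path.
Prefixes of the query that are stored words: "5569649"
Count: 1

1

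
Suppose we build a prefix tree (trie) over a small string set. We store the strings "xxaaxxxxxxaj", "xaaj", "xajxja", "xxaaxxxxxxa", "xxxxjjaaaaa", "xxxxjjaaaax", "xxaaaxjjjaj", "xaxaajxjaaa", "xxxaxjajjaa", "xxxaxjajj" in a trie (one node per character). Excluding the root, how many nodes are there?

For each word, the new-node count is its length minus the longest prefix already in the trie:
  "xxaaxxxxxxaj" → 12 new (x, x, a, a, x, x, x, x, x, x, a, j)
  "xaaj" → prefix "x" already present; 3 new (a, a, j)
  "xajxja" → prefix "xa" already present; 4 new (j, x, j, a)
  "xxaaxxxxxxa" → prefix "xxaaxxxxxxa" already present; 0 new (none)
  "xxxxjjaaaaa" → prefix "xx" already present; 9 new (x, x, j, j, a, a, a, a, a)
  "xxxxjjaaaax" → prefix "xxxxjjaaaa" already present; 1 new (x)
  "xxaaaxjjjaj" → prefix "xxaa" already present; 7 new (a, x, j, j, j, a, j)
  "xaxaajxjaaa" → prefix "xa" already present; 9 new (x, a, a, j, x, j, a, a, a)
  "xxxaxjajjaa" → prefix "xxx" already present; 8 new (a, x, j, a, j, j, a, a)
  "xxxaxjajj" → prefix "xxxaxjajj" already present; 0 new (none)
Total nodes = 12 + 3 + 4 + 0 + 9 + 1 + 7 + 9 + 8 + 0 = 53

53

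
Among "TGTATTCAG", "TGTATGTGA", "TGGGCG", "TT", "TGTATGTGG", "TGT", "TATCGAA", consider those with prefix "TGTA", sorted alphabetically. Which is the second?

TGTATGTGG

DFS of the "TGTA" subtree visits, in order: "TGTATGTGA", "TGTATGTGG", "TGTATTCAG"
The 2nd is TGTATGTGG.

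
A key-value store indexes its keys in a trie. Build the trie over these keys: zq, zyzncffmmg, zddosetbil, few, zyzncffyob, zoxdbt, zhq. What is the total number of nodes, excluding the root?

33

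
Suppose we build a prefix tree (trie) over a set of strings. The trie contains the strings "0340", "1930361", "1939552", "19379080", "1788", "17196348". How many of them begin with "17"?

Walk to "17"; the words in its subtree are exactly those with that prefix.
Words under "17": 17196348, 1788
Count: 2

2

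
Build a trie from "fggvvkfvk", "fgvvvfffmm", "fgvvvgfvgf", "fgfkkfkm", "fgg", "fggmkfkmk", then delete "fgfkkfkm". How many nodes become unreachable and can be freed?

6

A node on "fgfkkfkm"'s path can go only if nothing else ends at it or branches off below it.
The suffix "fkkfkm" (6 nodes) is used only by "fgfkkfkm"; the node for "fg" still has the child "g", so pruning stops there.
Nodes removed: 6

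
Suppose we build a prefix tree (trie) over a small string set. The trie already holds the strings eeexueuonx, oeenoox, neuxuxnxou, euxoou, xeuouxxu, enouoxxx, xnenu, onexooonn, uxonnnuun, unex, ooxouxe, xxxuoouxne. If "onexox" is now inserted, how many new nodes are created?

"onexo" is already a path in the trie; the remaining "x" must be added.
Each of the 1 remaining characters creates one node.

1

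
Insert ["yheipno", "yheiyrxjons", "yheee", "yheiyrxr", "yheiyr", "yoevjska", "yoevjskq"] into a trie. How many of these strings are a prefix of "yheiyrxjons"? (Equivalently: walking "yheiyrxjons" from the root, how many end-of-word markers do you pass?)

Traverse "yheiyrxjons" character by character; count nodes along the way that are marked as word ends.
Prefixes of the query that are stored words: "yheiyr", "yheiyrxjons"
Count: 2

2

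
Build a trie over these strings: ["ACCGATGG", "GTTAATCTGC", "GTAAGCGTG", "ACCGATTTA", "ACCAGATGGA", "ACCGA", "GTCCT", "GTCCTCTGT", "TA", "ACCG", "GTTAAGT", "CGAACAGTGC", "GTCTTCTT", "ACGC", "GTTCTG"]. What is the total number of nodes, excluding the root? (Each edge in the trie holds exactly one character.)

66

For each word, the new-node count is its length minus the longest prefix already in the trie:
  "ACCGATGG" → 8 new (A, C, C, G, A, T, G, G)
  "GTTAATCTGC" → 10 new (G, T, T, A, A, T, C, T, G, C)
  "GTAAGCGTG" → prefix "GT" already present; 7 new (A, A, G, C, G, T, G)
  "ACCGATTTA" → prefix "ACCGAT" already present; 3 new (T, T, A)
  "ACCAGATGGA" → prefix "ACC" already present; 7 new (A, G, A, T, G, G, A)
  "ACCGA" → prefix "ACCGA" already present; 0 new (none)
  "GTCCT" → prefix "GT" already present; 3 new (C, C, T)
  "GTCCTCTGT" → prefix "GTCCT" already present; 4 new (C, T, G, T)
  "TA" → 2 new (T, A)
  "ACCG" → prefix "ACCG" already present; 0 new (none)
  "GTTAAGT" → prefix "GTTAA" already present; 2 new (G, T)
  "CGAACAGTGC" → 10 new (C, G, A, A, C, A, G, T, G, C)
  "GTCTTCTT" → prefix "GTC" already present; 5 new (T, T, C, T, T)
  "ACGC" → prefix "AC" already present; 2 new (G, C)
  "GTTCTG" → prefix "GTT" already present; 3 new (C, T, G)
Total nodes = 8 + 10 + 7 + 3 + 7 + 0 + 3 + 4 + 2 + 0 + 2 + 10 + 5 + 2 + 3 = 66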